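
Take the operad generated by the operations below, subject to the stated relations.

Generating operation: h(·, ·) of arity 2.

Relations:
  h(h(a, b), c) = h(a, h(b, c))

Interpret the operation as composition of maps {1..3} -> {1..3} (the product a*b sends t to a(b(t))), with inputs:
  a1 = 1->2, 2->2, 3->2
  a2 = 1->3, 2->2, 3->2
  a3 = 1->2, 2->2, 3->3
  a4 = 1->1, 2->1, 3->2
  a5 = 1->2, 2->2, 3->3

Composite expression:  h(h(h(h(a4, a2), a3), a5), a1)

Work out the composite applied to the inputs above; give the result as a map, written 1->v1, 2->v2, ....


h(a4, a2) = 1->2, 2->1, 3->1
h(h(a4, a2), a3) = 1->1, 2->1, 3->1
h(h(h(a4, a2), a3), a5) = 1->1, 2->1, 3->1
h(h(h(h(a4, a2), a3), a5), a1) = 1->1, 2->1, 3->1

1->1, 2->1, 3->1


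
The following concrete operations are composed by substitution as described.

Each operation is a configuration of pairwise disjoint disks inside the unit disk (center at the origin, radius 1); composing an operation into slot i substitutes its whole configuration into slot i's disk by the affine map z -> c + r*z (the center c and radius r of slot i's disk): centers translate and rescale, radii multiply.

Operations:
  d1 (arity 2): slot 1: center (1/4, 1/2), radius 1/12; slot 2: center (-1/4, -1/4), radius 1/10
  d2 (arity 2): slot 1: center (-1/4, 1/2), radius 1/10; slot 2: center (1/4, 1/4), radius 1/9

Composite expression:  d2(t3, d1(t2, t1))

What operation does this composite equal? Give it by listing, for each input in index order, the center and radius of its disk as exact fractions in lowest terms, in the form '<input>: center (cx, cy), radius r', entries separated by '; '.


t1: center (2/9, 2/9), radius 1/90; t2: center (5/18, 11/36), radius 1/108; t3: center (-1/4, 1/2), radius 1/10

Affine substitution under d2: radii multiply and t-centers shift.
tracing t3 down its 1-map path: center (-1/4, 1/2), radius 1/10
tracing t2 down its 2-map path: center (5/18, 11/36), radius 1/108
tracing t1 down its 2-map path: center (2/9, 2/9), radius 1/90


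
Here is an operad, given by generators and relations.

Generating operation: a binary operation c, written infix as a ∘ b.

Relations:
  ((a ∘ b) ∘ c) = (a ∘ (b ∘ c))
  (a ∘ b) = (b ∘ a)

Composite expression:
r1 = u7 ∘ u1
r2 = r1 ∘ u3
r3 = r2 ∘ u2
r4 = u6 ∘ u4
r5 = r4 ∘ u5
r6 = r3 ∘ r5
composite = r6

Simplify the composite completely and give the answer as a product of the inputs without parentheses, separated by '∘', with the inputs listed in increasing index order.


u1 ∘ u2 ∘ u3 ∘ u4 ∘ u5 ∘ u6 ∘ u7

Any arrangement under c is one operation, so sort the u-inputs.
(u7 ∘ u1) unparenthesizes to u7 ∘ u1
((u7 ∘ u1) ∘ u3) unparenthesizes to u7 ∘ u1 ∘ u3
(((u7 ∘ u1) ∘ u3) ∘ u2) unparenthesizes to u7 ∘ u1 ∘ u3 ∘ u2
(u6 ∘ u4) unparenthesizes to u6 ∘ u4
((u6 ∘ u4) ∘ u5) unparenthesizes to u6 ∘ u4 ∘ u5
((((u7 ∘ u1) ∘ u3) ∘ u2) ∘ ((u6 ∘ u4) ∘ u5)) unparenthesizes to u7 ∘ u1 ∘ u3 ∘ u2 ∘ u6 ∘ u4 ∘ u5
putting the inputs in ascending order: u1 ∘ u2 ∘ u3 ∘ u4 ∘ u5 ∘ u6 ∘ u7


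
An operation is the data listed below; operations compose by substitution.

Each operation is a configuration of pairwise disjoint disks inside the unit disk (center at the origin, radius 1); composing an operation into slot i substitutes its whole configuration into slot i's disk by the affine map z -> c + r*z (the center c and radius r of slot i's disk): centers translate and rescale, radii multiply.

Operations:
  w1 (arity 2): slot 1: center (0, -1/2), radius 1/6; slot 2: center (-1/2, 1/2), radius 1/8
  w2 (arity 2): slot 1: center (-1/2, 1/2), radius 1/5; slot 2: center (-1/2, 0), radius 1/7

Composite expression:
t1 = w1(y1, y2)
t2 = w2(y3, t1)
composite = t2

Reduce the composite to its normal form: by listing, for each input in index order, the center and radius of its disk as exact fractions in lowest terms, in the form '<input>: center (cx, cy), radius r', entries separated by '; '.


y1: center (-1/2, -1/14), radius 1/42; y2: center (-4/7, 1/14), radius 1/56; y3: center (-1/2, 1/2), radius 1/5

Follow each y-input down from w2: c' goes to c + r*c', radius to r*r'.
y3: after 1 affine step, its disk has center (-1/2, 1/2), radius 1/5
y1: after 2 affine steps, its disk has center (-1/2, -1/14), radius 1/42
y2: after 2 affine steps, its disk has center (-4/7, 1/14), radius 1/56


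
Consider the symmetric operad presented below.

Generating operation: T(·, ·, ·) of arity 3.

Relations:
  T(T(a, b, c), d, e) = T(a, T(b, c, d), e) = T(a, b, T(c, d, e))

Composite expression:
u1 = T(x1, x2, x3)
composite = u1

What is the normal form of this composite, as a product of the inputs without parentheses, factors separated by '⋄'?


x1 ⋄ x2 ⋄ x3

Every regrouping of T is equal, so read the x-inputs in written order.
T(x1, x2, x3) spells out as x1 ⋄ x2 ⋄ x3


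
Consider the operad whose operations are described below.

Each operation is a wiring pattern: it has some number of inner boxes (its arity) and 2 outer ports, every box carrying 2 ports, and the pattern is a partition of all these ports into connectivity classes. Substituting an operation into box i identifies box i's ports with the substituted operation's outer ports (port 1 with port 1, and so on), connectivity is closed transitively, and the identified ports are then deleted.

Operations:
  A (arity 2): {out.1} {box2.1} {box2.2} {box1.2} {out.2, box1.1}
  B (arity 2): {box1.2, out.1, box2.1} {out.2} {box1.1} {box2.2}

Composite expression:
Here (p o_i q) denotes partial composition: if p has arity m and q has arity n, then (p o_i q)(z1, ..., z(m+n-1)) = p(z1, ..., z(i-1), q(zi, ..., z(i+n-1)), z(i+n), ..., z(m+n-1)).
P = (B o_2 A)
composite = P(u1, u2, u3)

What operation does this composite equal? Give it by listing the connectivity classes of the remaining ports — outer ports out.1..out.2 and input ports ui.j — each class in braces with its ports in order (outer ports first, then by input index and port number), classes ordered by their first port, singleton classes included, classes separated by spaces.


{out.1, u1.2} {out.2} {u1.1} {u2.1} {u2.2} {u3.1} {u3.2}

After gluing at B, chains via deleted ports link the u-ports.
through A, on inputs (u2, u3): {out.1} {out.2, u2.1} {u2.2} {u3.1} {u3.2} (out.j = stage outer ports)
through B, on inputs (u1, u2, u3): {out.1, u1.2} {out.2} {u1.1} {u2.1} {u2.2} {u3.1} {u3.2} (out.j = stage outer ports)


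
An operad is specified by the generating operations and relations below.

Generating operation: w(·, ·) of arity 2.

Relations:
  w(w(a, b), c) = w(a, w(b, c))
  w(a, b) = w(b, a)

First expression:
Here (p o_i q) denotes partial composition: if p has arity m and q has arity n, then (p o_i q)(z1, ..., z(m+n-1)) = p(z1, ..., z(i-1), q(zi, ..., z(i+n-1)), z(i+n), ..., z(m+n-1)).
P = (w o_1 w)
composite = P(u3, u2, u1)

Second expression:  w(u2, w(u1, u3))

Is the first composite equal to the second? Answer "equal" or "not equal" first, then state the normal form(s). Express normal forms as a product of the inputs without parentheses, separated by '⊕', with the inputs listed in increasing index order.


Normal form of the first expression: u1 ⊕ u2 ⊕ u3
Normal form of the second expression: u1 ⊕ u2 ⊕ u3
Both agree, so they are equal.

equal; the common form is u1 ⊕ u2 ⊕ u3


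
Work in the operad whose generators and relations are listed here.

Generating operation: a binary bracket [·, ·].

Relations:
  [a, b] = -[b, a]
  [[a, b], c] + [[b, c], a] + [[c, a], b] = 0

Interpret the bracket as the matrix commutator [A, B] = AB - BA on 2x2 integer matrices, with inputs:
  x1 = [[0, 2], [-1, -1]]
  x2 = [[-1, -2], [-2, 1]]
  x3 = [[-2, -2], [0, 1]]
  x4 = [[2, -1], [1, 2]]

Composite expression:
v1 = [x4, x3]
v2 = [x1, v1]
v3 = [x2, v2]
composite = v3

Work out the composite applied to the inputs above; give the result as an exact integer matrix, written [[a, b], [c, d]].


[[-20, -14], [34, 20]]


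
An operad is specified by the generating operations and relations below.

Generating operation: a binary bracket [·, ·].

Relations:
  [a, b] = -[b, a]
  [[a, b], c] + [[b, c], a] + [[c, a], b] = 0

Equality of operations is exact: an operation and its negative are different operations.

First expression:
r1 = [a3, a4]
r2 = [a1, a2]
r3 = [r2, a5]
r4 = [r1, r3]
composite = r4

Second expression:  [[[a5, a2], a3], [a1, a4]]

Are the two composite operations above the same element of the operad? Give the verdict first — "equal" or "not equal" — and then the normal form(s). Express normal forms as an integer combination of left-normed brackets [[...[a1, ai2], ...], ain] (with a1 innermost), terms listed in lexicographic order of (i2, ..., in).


not equal: they reduce to -[[[[a1, a2], a5], a3], a4] + [[[[a1, a2], a5], a4], a3] and [[[[a1, a4], a2], a5], a3] - [[[[a1, a4], a3], a2], a5] + [[[[a1, a4], a3], a5], a2] - [[[[a1, a4], a5], a2], a3]

Reducing the first expression gives -[[[[a1, a2], a5], a3], a4] + [[[[a1, a2], a5], a4], a3]
Reducing the second expression gives [[[[a1, a4], a2], a5], a3] - [[[[a1, a4], a3], a2], a5] + [[[[a1, a4], a3], a5], a2] - [[[[a1, a4], a5], a2], a3]
No match — not equal.


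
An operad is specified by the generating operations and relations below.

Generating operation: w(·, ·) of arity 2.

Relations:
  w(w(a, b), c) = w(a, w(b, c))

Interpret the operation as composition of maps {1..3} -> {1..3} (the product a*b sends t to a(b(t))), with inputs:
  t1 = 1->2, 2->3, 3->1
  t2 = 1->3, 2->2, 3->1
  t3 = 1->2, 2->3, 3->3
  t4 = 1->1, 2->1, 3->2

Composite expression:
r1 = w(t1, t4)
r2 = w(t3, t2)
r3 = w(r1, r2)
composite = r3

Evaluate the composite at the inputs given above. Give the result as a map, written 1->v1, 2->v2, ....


w(t1, t4) = 1->2, 2->2, 3->3
w(t3, t2) = 1->3, 2->3, 3->2
w(w(t1, t4), w(t3, t2)) = 1->3, 2->3, 3->2

1->3, 2->3, 3->2


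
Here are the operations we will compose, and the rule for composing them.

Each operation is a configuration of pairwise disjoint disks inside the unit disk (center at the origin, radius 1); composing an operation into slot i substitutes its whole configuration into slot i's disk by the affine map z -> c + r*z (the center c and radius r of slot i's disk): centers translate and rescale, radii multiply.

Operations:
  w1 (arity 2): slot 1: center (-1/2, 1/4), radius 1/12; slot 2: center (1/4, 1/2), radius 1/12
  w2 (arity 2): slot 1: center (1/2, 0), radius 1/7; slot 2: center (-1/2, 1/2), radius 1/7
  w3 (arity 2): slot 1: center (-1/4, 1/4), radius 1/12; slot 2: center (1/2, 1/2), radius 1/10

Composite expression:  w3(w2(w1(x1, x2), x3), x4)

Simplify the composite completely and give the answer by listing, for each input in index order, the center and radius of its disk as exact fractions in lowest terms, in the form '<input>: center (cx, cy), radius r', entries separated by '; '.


x1: center (-3/14, 85/336), radius 1/1008; x2: center (-23/112, 43/168), radius 1/1008; x3: center (-7/24, 7/24), radius 1/84; x4: center (1/2, 1/2), radius 1/10

Affine substitution under w3: radii multiply and x-centers shift.
for x1, the 3-step affine chain lands on center (-3/14, 85/336), radius 1/1008
for x2, the 3-step affine chain lands on center (-23/112, 43/168), radius 1/1008
for x3, the 2-step affine chain lands on center (-7/24, 7/24), radius 1/84
for x4, the 1-step affine chain lands on center (1/2, 1/2), radius 1/10


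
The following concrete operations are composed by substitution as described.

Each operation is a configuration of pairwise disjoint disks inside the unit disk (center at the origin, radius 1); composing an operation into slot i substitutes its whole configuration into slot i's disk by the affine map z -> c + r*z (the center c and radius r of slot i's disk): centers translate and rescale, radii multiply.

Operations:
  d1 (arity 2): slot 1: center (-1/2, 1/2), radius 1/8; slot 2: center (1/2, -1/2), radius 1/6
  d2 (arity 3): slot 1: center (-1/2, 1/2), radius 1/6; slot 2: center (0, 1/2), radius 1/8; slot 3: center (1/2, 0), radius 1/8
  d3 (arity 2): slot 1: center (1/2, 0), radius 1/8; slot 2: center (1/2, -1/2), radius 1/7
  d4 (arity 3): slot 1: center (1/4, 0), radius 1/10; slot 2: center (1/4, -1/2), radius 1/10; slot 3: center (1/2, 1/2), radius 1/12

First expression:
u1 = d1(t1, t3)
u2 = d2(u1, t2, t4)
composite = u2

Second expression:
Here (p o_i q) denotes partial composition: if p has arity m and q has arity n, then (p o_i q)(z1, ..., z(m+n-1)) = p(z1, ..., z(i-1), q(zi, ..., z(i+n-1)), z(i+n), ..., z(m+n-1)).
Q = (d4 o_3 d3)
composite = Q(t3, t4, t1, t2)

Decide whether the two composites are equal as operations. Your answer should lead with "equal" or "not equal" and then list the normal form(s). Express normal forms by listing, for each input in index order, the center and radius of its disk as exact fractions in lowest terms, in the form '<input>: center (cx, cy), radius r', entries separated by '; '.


not equal — first t1: center (-7/12, 7/12), radius 1/48; t2: center (0, 1/2), radius 1/8; t3: center (-5/12, 5/12), radius 1/36; t4: center (1/2, 0), radius 1/8, second t1: center (13/24, 1/2), radius 1/96; t2: center (13/24, 11/24), radius 1/84; t3: center (1/4, 0), radius 1/10; t4: center (1/4, -1/2), radius 1/10

The first expression reduces to t1: center (-7/12, 7/12), radius 1/48; t2: center (0, 1/2), radius 1/8; t3: center (-5/12, 5/12), radius 1/36; t4: center (1/2, 0), radius 1/8
The second expression reduces to t1: center (13/24, 1/2), radius 1/96; t2: center (13/24, 11/24), radius 1/84; t3: center (1/4, 0), radius 1/10; t4: center (1/4, -1/2), radius 1/10
Distinct normal forms: not equal.


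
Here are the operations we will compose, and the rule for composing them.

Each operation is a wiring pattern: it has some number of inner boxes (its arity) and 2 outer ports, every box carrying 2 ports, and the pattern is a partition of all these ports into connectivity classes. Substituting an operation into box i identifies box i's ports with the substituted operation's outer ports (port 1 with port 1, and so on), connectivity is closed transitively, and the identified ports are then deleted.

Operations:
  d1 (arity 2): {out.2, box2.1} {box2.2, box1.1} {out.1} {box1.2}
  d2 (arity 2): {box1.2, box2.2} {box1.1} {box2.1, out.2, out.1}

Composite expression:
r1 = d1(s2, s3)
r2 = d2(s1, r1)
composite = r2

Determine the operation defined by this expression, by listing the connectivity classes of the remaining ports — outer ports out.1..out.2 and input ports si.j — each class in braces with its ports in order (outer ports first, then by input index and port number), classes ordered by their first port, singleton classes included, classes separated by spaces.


{out.1, out.2} {s1.1} {s1.2, s3.1} {s2.1, s3.2} {s2.2}

Substituting into d2 glues patterns; closure does the rest.
stage d1: inputs (s2, s3), connectivity {out.1} {out.2, s3.1} {s2.1, s3.2} {s2.2}, out.j its boundary
stage d2: inputs (s1, s2, s3), connectivity {out.1, out.2} {s1.1} {s1.2, s3.1} {s2.1, s3.2} {s2.2}, out.j its boundary


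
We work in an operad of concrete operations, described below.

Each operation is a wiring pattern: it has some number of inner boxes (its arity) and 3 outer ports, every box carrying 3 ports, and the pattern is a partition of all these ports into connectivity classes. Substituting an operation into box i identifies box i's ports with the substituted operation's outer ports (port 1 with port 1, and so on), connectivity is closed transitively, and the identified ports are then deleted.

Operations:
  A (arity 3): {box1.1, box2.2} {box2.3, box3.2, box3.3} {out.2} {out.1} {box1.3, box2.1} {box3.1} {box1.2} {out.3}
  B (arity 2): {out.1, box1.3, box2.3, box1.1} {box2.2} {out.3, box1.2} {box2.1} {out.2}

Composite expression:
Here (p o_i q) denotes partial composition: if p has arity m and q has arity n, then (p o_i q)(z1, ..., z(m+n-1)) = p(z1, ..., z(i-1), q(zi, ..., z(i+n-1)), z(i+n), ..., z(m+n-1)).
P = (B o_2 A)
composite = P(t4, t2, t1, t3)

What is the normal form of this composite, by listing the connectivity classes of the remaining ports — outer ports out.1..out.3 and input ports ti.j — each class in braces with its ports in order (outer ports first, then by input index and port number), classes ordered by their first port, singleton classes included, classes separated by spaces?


Substituting into B glues patterns; closure does the rest.
A over (t2, t1, t3) gives {out.1} {out.2} {out.3} {t1.1, t2.3} {t1.2, t2.1} {t1.3, t3.2, t3.3} {t2.2} {t3.1}, out.j being that stage's outer ports
B over (t4, t2, t1, t3) gives {out.1, t4.1, t4.3} {out.2} {out.3, t4.2} {t1.1, t2.3} {t1.2, t2.1} {t1.3, t3.2, t3.3} {t2.2} {t3.1}, out.j being that stage's outer ports

{out.1, t4.1, t4.3} {out.2} {out.3, t4.2} {t1.1, t2.3} {t1.2, t2.1} {t1.3, t3.2, t3.3} {t2.2} {t3.1}


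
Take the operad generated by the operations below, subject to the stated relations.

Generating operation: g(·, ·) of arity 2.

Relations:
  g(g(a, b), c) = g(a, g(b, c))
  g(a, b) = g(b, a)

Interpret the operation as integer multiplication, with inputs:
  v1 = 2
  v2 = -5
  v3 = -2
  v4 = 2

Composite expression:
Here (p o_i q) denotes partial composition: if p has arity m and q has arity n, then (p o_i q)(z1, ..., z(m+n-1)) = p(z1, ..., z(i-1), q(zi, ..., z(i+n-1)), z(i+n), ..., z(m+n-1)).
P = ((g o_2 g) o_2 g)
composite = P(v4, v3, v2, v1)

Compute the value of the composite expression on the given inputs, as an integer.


40

g(v3, v2) = 10
g(g(v3, v2), v1) = 20
g(v4, g(g(v3, v2), v1)) = 40


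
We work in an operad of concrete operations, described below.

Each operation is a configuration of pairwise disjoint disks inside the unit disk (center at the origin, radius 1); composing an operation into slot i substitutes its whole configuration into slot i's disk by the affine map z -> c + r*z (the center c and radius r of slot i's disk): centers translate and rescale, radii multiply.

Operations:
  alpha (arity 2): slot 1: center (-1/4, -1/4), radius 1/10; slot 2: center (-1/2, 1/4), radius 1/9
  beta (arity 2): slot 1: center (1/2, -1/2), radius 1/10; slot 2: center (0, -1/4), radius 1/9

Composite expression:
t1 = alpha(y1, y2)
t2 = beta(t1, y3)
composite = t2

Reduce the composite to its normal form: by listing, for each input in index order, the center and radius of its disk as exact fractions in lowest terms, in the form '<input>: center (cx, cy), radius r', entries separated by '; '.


Only the slot chain above each y matters under beta; compose those maps.
input y1: applying the 2 nested substitutions gives center (19/40, -21/40), radius 1/100
input y2: applying the 2 nested substitutions gives center (9/20, -19/40), radius 1/90
input y3: applying the 1 nested substitution gives center (0, -1/4), radius 1/9

y1: center (19/40, -21/40), radius 1/100; y2: center (9/20, -19/40), radius 1/90; y3: center (0, -1/4), radius 1/9


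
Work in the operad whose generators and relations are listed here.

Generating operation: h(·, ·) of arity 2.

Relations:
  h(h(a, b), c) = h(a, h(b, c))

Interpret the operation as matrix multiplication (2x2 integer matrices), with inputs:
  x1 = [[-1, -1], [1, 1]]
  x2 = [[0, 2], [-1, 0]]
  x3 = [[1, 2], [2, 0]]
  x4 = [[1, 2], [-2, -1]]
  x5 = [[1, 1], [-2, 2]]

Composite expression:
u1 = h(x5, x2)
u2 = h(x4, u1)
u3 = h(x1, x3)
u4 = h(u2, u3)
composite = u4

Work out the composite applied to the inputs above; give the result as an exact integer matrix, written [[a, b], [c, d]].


[[-3, -2], [-12, -8]]

h(x5, x2) = [[-1, 2], [-2, -4]]
h(x4, h(x5, x2)) = [[-5, -6], [4, 0]]
h(x1, x3) = [[-3, -2], [3, 2]]
h(h(x4, h(x5, x2)), h(x1, x3)) = [[-3, -2], [-12, -8]]


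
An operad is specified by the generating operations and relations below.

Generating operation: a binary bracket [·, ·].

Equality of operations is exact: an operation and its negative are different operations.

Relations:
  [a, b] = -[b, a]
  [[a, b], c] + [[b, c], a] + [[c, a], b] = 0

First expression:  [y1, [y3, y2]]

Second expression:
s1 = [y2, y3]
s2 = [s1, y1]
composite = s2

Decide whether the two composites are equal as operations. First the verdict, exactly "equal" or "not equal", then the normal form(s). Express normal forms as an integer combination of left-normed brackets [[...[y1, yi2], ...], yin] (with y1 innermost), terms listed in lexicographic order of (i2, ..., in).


The first expression reduces to -[[y1, y2], y3] + [[y1, y3], y2]
The second expression reduces to -[[y1, y2], y3] + [[y1, y3], y2]
Identical normal forms: equal.

equal: each reduces to -[[y1, y2], y3] + [[y1, y3], y2]


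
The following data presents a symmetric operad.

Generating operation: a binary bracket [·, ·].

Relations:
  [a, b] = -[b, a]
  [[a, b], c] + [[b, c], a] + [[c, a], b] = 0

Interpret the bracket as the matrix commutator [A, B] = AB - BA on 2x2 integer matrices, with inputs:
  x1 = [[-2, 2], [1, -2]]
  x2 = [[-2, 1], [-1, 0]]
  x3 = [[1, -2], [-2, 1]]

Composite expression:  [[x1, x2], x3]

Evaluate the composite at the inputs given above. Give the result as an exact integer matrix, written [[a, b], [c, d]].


[x1, x2] = [[-3, 4], [-2, 3]]
[[x1, x2], x3] = [[-12, 12], [-12, 12]]

[[-12, 12], [-12, 12]]


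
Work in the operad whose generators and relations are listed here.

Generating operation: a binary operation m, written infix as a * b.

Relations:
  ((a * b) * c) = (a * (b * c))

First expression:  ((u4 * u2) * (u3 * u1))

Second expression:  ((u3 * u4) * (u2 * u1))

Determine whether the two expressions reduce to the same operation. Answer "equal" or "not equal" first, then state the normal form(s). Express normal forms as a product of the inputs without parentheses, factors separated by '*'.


Reducing the first expression gives u4 * u2 * u3 * u1
Reducing the second expression gives u3 * u4 * u2 * u1
The normal forms differ: not equal.

not equal — first u4 * u2 * u3 * u1, second u3 * u4 * u2 * u1


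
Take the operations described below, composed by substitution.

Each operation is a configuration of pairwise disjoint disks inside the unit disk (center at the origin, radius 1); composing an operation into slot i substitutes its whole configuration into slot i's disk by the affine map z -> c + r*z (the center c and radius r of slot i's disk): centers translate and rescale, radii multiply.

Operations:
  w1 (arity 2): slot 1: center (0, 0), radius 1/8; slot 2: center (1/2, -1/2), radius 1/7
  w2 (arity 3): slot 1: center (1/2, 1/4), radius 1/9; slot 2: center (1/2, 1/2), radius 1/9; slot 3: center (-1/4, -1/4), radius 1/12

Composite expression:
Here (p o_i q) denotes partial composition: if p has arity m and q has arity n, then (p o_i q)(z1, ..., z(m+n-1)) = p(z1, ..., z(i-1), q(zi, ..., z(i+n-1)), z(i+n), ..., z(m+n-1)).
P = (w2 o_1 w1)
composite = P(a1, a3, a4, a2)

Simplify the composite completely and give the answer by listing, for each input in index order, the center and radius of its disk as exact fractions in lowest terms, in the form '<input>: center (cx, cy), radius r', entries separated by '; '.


Only the slot chain above each a matters under w2; compose those maps.
a1: after 2 affine steps, its disk has center (1/2, 1/4), radius 1/72
a3: after 2 affine steps, its disk has center (5/9, 7/36), radius 1/63
a4: after 1 affine step, its disk has center (1/2, 1/2), radius 1/9
a2: after 1 affine step, its disk has center (-1/4, -1/4), radius 1/12

a1: center (1/2, 1/4), radius 1/72; a2: center (-1/4, -1/4), radius 1/12; a3: center (5/9, 7/36), radius 1/63; a4: center (1/2, 1/2), radius 1/9


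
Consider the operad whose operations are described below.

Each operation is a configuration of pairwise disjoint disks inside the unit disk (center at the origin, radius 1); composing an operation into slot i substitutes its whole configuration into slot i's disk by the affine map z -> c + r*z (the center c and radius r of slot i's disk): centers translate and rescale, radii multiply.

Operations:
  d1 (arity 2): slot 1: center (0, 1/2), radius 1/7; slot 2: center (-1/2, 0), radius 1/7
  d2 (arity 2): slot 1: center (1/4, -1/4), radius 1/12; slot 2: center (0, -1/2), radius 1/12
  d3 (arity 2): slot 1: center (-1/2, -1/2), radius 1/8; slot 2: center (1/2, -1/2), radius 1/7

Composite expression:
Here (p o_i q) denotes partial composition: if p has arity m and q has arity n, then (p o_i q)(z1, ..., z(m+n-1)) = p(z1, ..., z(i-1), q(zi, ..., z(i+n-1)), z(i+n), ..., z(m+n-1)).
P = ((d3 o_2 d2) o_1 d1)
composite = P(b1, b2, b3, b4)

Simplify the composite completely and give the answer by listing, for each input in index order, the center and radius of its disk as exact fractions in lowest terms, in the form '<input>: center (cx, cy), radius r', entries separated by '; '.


b1: center (-1/2, -7/16), radius 1/56; b2: center (-9/16, -1/2), radius 1/56; b3: center (15/28, -15/28), radius 1/84; b4: center (1/2, -4/7), radius 1/84

Nesting under d3 composes maps z -> c + r*z down each b-path.
input b1: applying the 2 nested substitutions gives center (-1/2, -7/16), radius 1/56
input b2: applying the 2 nested substitutions gives center (-9/16, -1/2), radius 1/56
input b3: applying the 2 nested substitutions gives center (15/28, -15/28), radius 1/84
input b4: applying the 2 nested substitutions gives center (1/2, -4/7), radius 1/84


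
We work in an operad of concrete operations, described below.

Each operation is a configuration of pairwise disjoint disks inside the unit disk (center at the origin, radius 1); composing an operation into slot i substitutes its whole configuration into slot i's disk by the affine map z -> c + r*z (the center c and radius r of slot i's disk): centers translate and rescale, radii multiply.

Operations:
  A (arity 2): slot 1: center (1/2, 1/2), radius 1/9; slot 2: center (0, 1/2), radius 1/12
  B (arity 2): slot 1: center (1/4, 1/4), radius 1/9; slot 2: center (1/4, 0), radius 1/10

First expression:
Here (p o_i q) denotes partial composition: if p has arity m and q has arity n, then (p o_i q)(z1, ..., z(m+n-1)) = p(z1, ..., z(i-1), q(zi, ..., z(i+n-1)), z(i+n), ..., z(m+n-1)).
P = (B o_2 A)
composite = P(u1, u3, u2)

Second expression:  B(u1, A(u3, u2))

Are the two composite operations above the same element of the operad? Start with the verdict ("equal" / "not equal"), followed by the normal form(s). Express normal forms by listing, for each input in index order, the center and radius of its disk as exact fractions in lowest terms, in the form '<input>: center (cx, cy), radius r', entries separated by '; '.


equal; both compose to u1: center (1/4, 1/4), radius 1/9; u2: center (1/4, 1/20), radius 1/120; u3: center (3/10, 1/20), radius 1/90

The first expression reduces to u1: center (1/4, 1/4), radius 1/9; u2: center (1/4, 1/20), radius 1/120; u3: center (3/10, 1/20), radius 1/90
The second expression reduces to u1: center (1/4, 1/4), radius 1/9; u2: center (1/4, 1/20), radius 1/120; u3: center (3/10, 1/20), radius 1/90
Identical normal forms: equal.


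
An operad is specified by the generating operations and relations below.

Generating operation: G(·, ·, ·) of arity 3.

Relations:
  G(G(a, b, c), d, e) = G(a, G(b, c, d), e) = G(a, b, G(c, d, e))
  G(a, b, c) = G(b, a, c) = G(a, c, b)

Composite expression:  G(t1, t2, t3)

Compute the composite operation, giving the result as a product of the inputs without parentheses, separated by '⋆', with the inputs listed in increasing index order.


Key point: G commutes, so take the t-inputs in any fixed order.
G(t1, t2, t3) unparenthesizes to t1 ⋆ t2 ⋆ t3
the factors in increasing index order: t1 ⋆ t2 ⋆ t3

t1 ⋆ t2 ⋆ t3


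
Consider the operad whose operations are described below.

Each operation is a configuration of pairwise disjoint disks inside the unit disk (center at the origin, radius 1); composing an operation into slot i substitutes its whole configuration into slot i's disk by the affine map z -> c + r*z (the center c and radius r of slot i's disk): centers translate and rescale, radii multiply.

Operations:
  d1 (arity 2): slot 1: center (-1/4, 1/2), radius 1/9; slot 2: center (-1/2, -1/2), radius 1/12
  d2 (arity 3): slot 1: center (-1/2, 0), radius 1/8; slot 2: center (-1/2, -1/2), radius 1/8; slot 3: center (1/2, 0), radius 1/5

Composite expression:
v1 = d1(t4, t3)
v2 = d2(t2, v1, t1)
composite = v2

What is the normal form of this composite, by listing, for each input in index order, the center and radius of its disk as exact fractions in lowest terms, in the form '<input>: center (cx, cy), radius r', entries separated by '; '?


t1: center (1/2, 0), radius 1/5; t2: center (-1/2, 0), radius 1/8; t3: center (-9/16, -9/16), radius 1/96; t4: center (-17/32, -7/16), radius 1/72

Follow each t-input down from d2: c' goes to c + r*c', radius to r*r'.
input t2: applying the 1 nested substitution gives center (-1/2, 0), radius 1/8
input t4: applying the 2 nested substitutions gives center (-17/32, -7/16), radius 1/72
input t3: applying the 2 nested substitutions gives center (-9/16, -9/16), radius 1/96
input t1: applying the 1 nested substitution gives center (1/2, 0), radius 1/5


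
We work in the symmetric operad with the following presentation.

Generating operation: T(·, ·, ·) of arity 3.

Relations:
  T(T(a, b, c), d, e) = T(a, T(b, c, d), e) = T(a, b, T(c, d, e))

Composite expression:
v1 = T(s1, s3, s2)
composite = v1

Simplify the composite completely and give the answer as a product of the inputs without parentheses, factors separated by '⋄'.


s1 ⋄ s3 ⋄ s2

The T-tree's shape is irrelevant; the s-reading-order decides.
T(s1, s3, s2) reduces to s1 ⋄ s3 ⋄ s2


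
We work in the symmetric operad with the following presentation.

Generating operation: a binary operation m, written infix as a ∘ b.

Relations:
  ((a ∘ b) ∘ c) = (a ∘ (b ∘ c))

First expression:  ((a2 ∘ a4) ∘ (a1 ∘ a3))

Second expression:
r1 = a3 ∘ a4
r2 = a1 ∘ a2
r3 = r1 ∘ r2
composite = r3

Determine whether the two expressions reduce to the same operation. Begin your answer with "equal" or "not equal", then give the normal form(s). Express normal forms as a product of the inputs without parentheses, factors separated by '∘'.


not equal — first a2 ∘ a4 ∘ a1 ∘ a3, second a3 ∘ a4 ∘ a1 ∘ a2

The first composite normalizes to a2 ∘ a4 ∘ a1 ∘ a3
The second composite normalizes to a3 ∘ a4 ∘ a1 ∘ a2
Distinct normal forms: not equal.


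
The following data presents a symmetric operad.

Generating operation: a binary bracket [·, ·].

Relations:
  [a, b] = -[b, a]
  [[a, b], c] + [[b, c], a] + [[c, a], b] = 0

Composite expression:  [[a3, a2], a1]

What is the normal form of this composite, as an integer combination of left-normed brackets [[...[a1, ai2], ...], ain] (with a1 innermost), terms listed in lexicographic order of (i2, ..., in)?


[[a1, a2], a3] - [[a1, a3], a2]

Skip Jacobi rewriting: expand, keep a1-initial words, read off terms.
Composite bracket: [[a3, a2], a1]
Each bracket splits as ab - ba, giving 4 signed words (2^2 = 4).
Words beginning with a1 determine it all:
  a1a2a3 (sign +1) contributes +[[a1, a2], a3]
  a1a3a2 (sign -1) contributes -[[a1, a3], a2]


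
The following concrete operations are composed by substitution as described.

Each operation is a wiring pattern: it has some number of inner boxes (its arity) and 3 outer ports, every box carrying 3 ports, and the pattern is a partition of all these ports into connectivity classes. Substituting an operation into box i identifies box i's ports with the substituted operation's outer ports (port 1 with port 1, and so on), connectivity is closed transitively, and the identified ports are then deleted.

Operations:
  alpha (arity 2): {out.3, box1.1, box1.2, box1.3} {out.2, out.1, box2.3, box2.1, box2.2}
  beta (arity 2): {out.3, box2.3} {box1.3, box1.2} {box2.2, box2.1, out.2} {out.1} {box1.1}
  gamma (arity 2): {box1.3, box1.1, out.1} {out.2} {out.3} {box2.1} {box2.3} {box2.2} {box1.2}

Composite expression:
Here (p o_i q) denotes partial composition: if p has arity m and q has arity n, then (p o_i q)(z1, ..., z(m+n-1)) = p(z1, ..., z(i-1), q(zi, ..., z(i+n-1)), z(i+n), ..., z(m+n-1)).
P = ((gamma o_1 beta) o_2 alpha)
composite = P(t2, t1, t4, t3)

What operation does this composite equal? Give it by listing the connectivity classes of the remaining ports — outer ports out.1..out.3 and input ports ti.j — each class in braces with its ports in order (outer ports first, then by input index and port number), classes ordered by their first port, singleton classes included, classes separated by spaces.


{out.1, t1.1, t1.2, t1.3} {out.2} {out.3} {t2.1} {t2.2, t2.3} {t3.1} {t3.2} {t3.3} {t4.1, t4.2, t4.3}


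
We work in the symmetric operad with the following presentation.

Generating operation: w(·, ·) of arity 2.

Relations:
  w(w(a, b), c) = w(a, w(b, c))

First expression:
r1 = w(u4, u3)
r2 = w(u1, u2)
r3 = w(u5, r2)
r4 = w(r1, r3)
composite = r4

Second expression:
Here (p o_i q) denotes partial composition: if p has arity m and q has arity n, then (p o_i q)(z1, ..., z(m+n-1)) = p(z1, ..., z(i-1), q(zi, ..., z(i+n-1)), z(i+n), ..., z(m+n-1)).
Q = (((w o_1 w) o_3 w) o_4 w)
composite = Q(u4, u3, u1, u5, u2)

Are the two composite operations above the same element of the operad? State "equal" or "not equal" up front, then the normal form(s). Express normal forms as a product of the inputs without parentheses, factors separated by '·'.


not equal; the first gives u4 · u3 · u5 · u1 · u2 and the second u4 · u3 · u1 · u5 · u2

The first composite normalizes to u4 · u3 · u5 · u1 · u2
The second composite normalizes to u4 · u3 · u1 · u5 · u2
Distinct normal forms: not equal.


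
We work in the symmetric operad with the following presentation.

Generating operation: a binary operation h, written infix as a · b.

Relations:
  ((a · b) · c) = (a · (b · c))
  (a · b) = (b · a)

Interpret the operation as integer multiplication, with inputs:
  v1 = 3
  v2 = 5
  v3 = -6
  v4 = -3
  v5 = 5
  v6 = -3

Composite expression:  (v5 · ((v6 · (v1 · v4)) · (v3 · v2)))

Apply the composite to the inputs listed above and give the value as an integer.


-4050

(v1 · v4) = -9
(v6 · (v1 · v4)) = 27
(v3 · v2) = -30
((v6 · (v1 · v4)) · (v3 · v2)) = -810
(v5 · ((v6 · (v1 · v4)) · (v3 · v2))) = -4050


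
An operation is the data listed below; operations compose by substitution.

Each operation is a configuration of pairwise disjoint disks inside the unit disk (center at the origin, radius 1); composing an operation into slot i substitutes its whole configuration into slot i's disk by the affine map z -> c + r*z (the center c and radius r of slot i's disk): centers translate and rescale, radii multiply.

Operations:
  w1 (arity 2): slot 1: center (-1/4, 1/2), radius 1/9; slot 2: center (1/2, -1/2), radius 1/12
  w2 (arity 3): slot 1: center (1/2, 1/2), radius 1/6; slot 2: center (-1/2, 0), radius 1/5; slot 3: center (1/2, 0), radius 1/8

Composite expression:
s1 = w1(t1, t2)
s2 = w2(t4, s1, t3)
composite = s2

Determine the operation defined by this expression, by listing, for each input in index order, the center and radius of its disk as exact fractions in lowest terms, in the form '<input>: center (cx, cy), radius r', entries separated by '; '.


Nesting under w2 composes maps z -> c + r*z down each t-path.
tracing t4 down its 1-map path: center (1/2, 1/2), radius 1/6
tracing t1 down its 2-map path: center (-11/20, 1/10), radius 1/45
tracing t2 down its 2-map path: center (-2/5, -1/10), radius 1/60
tracing t3 down its 1-map path: center (1/2, 0), radius 1/8

t1: center (-11/20, 1/10), radius 1/45; t2: center (-2/5, -1/10), radius 1/60; t3: center (1/2, 0), radius 1/8; t4: center (1/2, 1/2), radius 1/6


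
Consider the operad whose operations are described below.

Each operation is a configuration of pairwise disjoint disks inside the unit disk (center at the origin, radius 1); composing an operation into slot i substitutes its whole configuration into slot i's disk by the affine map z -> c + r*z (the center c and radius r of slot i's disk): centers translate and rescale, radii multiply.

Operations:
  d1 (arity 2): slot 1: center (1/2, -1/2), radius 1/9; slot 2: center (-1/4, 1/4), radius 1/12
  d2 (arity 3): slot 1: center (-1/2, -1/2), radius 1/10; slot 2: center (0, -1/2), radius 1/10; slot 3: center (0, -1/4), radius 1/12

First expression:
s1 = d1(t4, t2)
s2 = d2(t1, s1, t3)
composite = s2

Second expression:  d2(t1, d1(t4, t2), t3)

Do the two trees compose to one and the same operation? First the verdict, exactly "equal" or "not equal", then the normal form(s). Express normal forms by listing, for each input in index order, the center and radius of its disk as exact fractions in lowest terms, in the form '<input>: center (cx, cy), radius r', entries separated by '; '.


Reducing the first expression gives t1: center (-1/2, -1/2), radius 1/10; t2: center (-1/40, -19/40), radius 1/120; t3: center (0, -1/4), radius 1/12; t4: center (1/20, -11/20), radius 1/90
Reducing the second expression gives t1: center (-1/2, -1/2), radius 1/10; t2: center (-1/40, -19/40), radius 1/120; t3: center (0, -1/4), radius 1/12; t4: center (1/20, -11/20), radius 1/90
One common form — equal.

equal: each reduces to t1: center (-1/2, -1/2), radius 1/10; t2: center (-1/40, -19/40), radius 1/120; t3: center (0, -1/4), radius 1/12; t4: center (1/20, -11/20), radius 1/90


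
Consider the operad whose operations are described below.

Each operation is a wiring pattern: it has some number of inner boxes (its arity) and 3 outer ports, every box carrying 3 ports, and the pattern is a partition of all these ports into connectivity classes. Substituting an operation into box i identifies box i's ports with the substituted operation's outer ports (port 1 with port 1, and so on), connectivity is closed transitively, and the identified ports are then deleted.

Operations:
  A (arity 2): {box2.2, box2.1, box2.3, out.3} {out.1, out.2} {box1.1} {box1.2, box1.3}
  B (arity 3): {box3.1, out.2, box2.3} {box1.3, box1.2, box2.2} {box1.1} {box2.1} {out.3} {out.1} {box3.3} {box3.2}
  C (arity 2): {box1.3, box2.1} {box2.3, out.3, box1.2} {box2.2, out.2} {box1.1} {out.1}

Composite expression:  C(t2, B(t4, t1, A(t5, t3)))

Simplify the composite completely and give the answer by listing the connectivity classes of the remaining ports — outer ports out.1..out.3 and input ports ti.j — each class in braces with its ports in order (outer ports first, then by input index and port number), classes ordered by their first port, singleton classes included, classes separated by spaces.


{out.1} {out.2, t1.3} {out.3, t2.2} {t1.1} {t1.2, t4.2, t4.3} {t2.1} {t2.3} {t3.1, t3.2, t3.3} {t4.1} {t5.1} {t5.2, t5.3}


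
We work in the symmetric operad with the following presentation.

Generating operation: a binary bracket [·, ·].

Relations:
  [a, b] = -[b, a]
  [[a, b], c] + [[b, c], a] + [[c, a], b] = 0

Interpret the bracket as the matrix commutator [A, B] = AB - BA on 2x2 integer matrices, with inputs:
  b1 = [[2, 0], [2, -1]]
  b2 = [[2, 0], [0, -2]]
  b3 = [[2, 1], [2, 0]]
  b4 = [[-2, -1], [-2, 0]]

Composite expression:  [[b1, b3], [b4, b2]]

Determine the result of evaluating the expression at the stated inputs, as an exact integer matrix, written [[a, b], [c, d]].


[[-16, -16], [-32, 16]]


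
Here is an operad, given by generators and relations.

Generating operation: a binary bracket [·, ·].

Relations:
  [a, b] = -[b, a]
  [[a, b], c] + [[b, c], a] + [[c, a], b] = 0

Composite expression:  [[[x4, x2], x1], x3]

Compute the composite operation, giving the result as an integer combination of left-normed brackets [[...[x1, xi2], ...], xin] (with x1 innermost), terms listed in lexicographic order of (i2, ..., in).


[[[x1, x2], x4], x3] - [[[x1, x4], x2], x3]

Skip Jacobi rewriting: expand, keep x1-initial words, read off terms.
Composite bracket: [[[x4, x2], x1], x3]
Under [a, b] = ab - ba we get 8 signed associative words (2^3 = 8).
Only words starting with x1 matter:
  sign of x1x2x4x3 is +1, so it contributes +[[[x1, x2], x4], x3]
  sign of x1x4x2x3 is -1, so it contributes -[[[x1, x4], x2], x3]


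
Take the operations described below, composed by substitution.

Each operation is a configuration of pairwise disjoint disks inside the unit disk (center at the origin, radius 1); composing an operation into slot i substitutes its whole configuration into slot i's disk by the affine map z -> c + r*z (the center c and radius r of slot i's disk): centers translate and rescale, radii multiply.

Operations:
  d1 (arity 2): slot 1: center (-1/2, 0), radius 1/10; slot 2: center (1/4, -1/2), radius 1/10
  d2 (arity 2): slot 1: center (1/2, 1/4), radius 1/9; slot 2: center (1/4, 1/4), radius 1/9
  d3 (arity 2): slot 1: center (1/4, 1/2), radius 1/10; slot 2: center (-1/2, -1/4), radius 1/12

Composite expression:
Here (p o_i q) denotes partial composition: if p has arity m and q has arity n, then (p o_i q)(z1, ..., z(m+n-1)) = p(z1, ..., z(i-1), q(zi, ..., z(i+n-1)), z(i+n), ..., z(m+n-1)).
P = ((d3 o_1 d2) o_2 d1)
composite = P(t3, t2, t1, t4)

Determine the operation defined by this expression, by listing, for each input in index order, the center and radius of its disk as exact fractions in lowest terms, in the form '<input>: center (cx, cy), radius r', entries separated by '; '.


t1: center (5/18, 187/360), radius 1/900; t2: center (97/360, 21/40), radius 1/900; t3: center (3/10, 21/40), radius 1/90; t4: center (-1/2, -1/4), radius 1/12

Only the slot chain above each t matters under d3; compose those maps.
for t3, the 2-step affine chain lands on center (3/10, 21/40), radius 1/90
for t2, the 3-step affine chain lands on center (97/360, 21/40), radius 1/900
for t1, the 3-step affine chain lands on center (5/18, 187/360), radius 1/900
for t4, the 1-step affine chain lands on center (-1/2, -1/4), radius 1/12
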